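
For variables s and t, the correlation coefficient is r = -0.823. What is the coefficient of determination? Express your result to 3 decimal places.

r² = (-0.823)² = 0.677

0.677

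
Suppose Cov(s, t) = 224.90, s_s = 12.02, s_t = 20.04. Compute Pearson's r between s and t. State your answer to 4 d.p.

r = Cov(s,t) / (s_s · s_t) = 224.90 / (12.02 × 20.04)
  = 224.90 / 240.8808 ≈ 0.9337

0.9337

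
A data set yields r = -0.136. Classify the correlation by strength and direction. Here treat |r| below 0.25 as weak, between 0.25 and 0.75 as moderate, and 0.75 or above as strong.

r = -0.136 < 0 so the relationship is negative.
|r| = 0.136, which falls in the weak range.

weak negative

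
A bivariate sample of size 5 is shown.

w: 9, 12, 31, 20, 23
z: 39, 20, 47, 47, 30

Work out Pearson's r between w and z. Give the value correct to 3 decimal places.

n = 5, Σw = 95, Σz = 183, Σw² = 2115, Σz² = 7239, Σwz = 3678
nΣwz − ΣwΣz = 18390 − 17385 = 1005
nΣw² − (Σw)² = 10575 − 9025 = 1550; nΣz² − (Σz)² = 36195 − 33489 = 2706
r = 1005 / √(1550 × 2706) = 1005 / 2047.9990 ≈ 0.491

0.491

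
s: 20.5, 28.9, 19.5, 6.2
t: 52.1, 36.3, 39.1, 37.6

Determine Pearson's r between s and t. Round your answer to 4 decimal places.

n = 4, Σs = 75.1, Σt = 165.1, Σs² = 1674.15, Σt² = 6974.67, Σst = 3112.69
nΣst − ΣsΣt = 12450.76 − 12399.01 = 51.75
nΣs² − (Σs)² = 6696.6 − 5640.01 = 1056.59; nΣt² − (Σt)² = 27898.68 − 27258.01 = 640.67
r = 51.75 / √(1056.59 × 640.67) = 51.75 / 822.7548 ≈ 0.0629

0.0629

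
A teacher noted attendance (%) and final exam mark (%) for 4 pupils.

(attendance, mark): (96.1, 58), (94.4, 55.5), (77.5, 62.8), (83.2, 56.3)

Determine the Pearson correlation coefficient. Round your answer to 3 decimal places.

n = 4, Σx = 351.2, Σy = 232.6, Σx² = 31075.06, Σy² = 13557.78, Σxy = 20364.16
nΣxy − ΣxΣy = 81456.64 − 81689.12 = -232.48
nΣx² − (Σx)² = 124300.24 − 123341.44 = 958.8; nΣy² − (Σy)² = 54231.12 − 54102.76 = 128.36
r = -232.48 / √(958.8 × 128.36) = -232.48 / 350.8156 ≈ -0.663

-0.663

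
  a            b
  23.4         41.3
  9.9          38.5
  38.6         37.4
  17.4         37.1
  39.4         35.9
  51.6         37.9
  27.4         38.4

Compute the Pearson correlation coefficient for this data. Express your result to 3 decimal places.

n = 7, Σa = 207.7, Σb = 266.5, Σa² = 7403.97, Σb² = 10162.89, Σab = 7859.01
nΣab − ΣaΣb = 55013.07 − 55352.05 = -338.98
nΣa² − (Σa)² = 51827.79 − 43139.29 = 8688.5; nΣb² − (Σb)² = 71140.23 − 71022.25 = 117.98
r = -338.98 / √(8688.5 × 117.98) = -338.98 / 1012.4570 ≈ -0.335

-0.335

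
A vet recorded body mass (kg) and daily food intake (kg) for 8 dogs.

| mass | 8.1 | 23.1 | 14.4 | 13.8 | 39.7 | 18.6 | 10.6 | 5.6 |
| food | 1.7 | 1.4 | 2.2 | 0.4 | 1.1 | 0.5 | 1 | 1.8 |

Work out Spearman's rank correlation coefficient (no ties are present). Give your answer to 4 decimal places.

Rank mass: 2, 7, 5, 4, 8, 6, 3, 1
Rank food: 6, 5, 8, 1, 4, 2, 3, 7
d = rank(mass) − rank(food): -4, 2, -3, 3, 4, 4, 0, -6; Σd² = 106
ρ = 1 − 6Σd² / [n(n²−1)] = 1 − 6×106 / (8×63) = 1 − 636/504 ≈ -0.2619

-0.2619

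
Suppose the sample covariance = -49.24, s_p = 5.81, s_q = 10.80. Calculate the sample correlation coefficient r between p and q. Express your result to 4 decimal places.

r = Cov(p,q) / (s_p · s_q) = -49.24 / (5.81 × 10.80)
  = -49.24 / 62.7480 ≈ -0.7847

-0.7847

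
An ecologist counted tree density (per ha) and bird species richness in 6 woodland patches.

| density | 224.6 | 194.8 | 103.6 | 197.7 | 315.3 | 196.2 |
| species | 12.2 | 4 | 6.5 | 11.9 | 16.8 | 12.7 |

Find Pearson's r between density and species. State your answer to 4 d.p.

n = 6, Σx = 1232.2, Σy = 64.1, Σx² = 276118.98, Σy² = 792.23, Σxy = 14334.13
nΣxy − ΣxΣy = 86004.78 − 78984.02 = 7020.76
nΣx² − (Σx)² = 1656713.88 − 1518316.84 = 138397.04; nΣy² − (Σy)² = 4753.38 − 4108.81 = 644.57
r = 7020.76 / √(138397.04 × 644.57) = 7020.76 / 9444.9235 ≈ 0.7433

0.7433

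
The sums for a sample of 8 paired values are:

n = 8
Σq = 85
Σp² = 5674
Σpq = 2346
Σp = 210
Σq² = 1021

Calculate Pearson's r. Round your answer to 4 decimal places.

r = (nΣpq − ΣpΣq) / √[(nΣp² − (Σp)²)(nΣq² − (Σq)²)]
Numerator: 8×2346 − 210×85 = 918
Denominator: √[(45392 − 44100)(8168 − 7225)] = √[1292 × 943] = 1103.7916
r = 918 / 1103.7916 ≈ 0.8317

0.8317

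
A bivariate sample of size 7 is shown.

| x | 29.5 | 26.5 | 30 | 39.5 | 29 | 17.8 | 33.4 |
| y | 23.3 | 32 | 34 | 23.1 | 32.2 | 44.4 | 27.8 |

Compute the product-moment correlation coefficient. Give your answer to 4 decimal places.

n = 7, Σx = 205.7, Σy = 216.8, Σx² = 6306.15, Σy² = 7037.54, Σxy = 6120.44
nΣxy − ΣxΣy = 42843.08 − 44595.76 = -1752.68
nΣx² − (Σx)² = 44143.05 − 42312.49 = 1830.56; nΣy² − (Σy)² = 49262.78 − 47002.24 = 2260.54
r = -1752.68 / √(1830.56 × 2260.54) = -1752.68 / 2034.2208 ≈ -0.8616

-0.8616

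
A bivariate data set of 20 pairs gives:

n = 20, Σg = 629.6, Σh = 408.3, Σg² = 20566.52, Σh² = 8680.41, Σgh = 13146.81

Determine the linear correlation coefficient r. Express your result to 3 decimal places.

r = (nΣgh − ΣgΣh) / √[(nΣg² − (Σg)²)(nΣh² − (Σh)²)]
Numerator: 20×13146.81 − 629.6×408.3 = 5870.52
Denominator: √[(411330.4 − 396396.16)(173608.2 − 166708.89)] = √[14934.24 × 6899.31] = 10150.6626
r = 5870.52 / 10150.6626 ≈ 0.578

0.578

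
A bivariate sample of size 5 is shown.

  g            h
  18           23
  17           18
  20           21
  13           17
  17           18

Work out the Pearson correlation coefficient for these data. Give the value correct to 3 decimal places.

n = 5, Σg = 85, Σh = 97, Σg² = 1471, Σh² = 1907, Σgh = 1667
nΣgh − ΣgΣh = 8335 − 8245 = 90
nΣg² − (Σg)² = 7355 − 7225 = 130; nΣh² − (Σh)² = 9535 − 9409 = 126
r = 90 / √(130 × 126) = 90 / 127.9844 ≈ 0.703

0.703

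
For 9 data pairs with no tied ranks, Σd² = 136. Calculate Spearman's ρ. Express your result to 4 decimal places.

ρ = 1 − 6Σd² / [n(n²−1)] = 1 − 6×136 / (9×80)
  = 1 − 816/720 = 1 − 1.13333 ≈ -0.1333

-0.1333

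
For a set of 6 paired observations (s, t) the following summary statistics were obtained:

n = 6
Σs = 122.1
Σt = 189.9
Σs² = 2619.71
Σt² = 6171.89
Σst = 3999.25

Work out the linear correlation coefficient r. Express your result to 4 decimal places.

r = (nΣst − ΣsΣt) / √[(nΣs² − (Σs)²)(nΣt² − (Σt)²)]
Numerator: 6×3999.25 − 122.1×189.9 = 808.71
Denominator: √[(15718.26 − 14908.41)(37031.34 − 36062.01)] = √[809.85 × 969.33] = 886.0090
r = 808.71 / 886.0090 ≈ 0.9128

0.9128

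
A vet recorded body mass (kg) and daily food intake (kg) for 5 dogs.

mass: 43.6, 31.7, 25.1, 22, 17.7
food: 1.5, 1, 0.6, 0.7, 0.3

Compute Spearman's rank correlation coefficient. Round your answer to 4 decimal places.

0.9000

Rank mass: 5, 4, 3, 2, 1
Rank food: 5, 4, 2, 3, 1
d = rank(mass) − rank(food): 0, 0, 1, -1, 0; Σd² = 2
ρ = 1 − 6Σd² / [n(n²−1)] = 1 − 6×2 / (5×24) = 1 − 12/120 ≈ 0.9000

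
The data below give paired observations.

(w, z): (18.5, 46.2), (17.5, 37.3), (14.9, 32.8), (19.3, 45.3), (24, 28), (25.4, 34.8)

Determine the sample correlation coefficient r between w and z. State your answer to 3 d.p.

n = 6, Σw = 119.6, Σz = 224.4, Σw² = 2464.16, Σz² = 8648.7, Σwz = 4426.38
nΣwz − ΣwΣz = 26558.28 − 26838.24 = -279.96
nΣw² − (Σw)² = 14784.96 − 14304.16 = 480.8; nΣz² − (Σz)² = 51892.2 − 50355.36 = 1536.84
r = -279.96 / √(480.8 × 1536.84) = -279.96 / 859.6003 ≈ -0.326

-0.326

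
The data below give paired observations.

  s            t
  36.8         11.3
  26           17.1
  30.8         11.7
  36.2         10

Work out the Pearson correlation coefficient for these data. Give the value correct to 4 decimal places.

n = 4, Σs = 129.8, Σt = 50.1, Σs² = 4289.32, Σt² = 656.99, Σst = 1582.8
nΣst − ΣsΣt = 6331.2 − 6502.98 = -171.78
nΣs² − (Σs)² = 17157.28 − 16848.04 = 309.24; nΣt² − (Σt)² = 2627.96 − 2510.01 = 117.95
r = -171.78 / √(309.24 × 117.95) = -171.78 / 190.9839 ≈ -0.8994

-0.8994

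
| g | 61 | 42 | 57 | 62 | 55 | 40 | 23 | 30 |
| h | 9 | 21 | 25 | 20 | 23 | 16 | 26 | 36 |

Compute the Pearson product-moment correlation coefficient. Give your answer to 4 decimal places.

-0.5690

n = 8, Σg = 370, Σh = 176, Σg² = 18632, Σh² = 4304, Σgh = 7679
nΣgh − ΣgΣh = 61432 − 65120 = -3688
nΣg² − (Σg)² = 149056 − 136900 = 12156; nΣh² − (Σh)² = 34432 − 30976 = 3456
r = -3688 / √(12156 × 3456) = -3688 / 6481.5998 ≈ -0.5690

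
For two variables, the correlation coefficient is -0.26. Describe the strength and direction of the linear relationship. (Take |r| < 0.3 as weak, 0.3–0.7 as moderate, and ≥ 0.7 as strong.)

weak negative

r = -0.26 < 0 so the relationship is negative.
|r| = 0.26, which falls in the weak range.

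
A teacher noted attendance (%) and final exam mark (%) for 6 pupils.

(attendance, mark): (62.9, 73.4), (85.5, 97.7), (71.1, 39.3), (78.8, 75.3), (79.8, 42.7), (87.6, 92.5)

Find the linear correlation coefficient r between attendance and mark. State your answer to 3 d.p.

0.477

n = 6, Σx = 465.7, Σy = 420.9, Σx² = 36573.11, Σy² = 32526.97, Σxy = 33208.54
nΣxy − ΣxΣy = 199251.24 − 196013.13 = 3238.11
nΣx² − (Σx)² = 219438.66 − 216876.49 = 2562.17; nΣy² − (Σy)² = 195161.82 − 177156.81 = 18005.01
r = 3238.11 / √(2562.17 × 18005.01) = 3238.11 / 6792.0466 ≈ 0.477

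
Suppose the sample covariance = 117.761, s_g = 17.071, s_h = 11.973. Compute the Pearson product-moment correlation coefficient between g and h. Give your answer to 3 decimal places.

r = Cov(g,h) / (s_g · s_h) = 117.761 / (17.071 × 11.973)
  = 117.761 / 204.3911 ≈ 0.576

0.576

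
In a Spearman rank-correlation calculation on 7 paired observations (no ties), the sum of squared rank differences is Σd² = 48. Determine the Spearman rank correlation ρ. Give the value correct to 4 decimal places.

ρ = 1 − 6Σd² / [n(n²−1)] = 1 − 6×48 / (7×48)
  = 1 − 288/336 = 1 − 0.85714 ≈ 0.1429

0.1429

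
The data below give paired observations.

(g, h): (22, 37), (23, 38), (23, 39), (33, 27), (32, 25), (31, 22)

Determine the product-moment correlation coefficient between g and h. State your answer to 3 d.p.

-0.933

n = 6, Σg = 164, Σh = 188, Σg² = 4616, Σh² = 6172, Σgh = 4958
nΣgh − ΣgΣh = 29748 − 30832 = -1084
nΣg² − (Σg)² = 27696 − 26896 = 800; nΣh² − (Σh)² = 37032 − 35344 = 1688
r = -1084 / √(800 × 1688) = -1084 / 1162.0671 ≈ -0.933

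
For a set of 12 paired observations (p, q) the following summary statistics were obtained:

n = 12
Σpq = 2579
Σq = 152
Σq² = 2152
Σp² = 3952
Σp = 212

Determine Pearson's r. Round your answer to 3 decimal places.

r = (nΣpq − ΣpΣq) / √[(nΣp² − (Σp)²)(nΣq² − (Σq)²)]
Numerator: 12×2579 − 212×152 = -1276
Denominator: √[(47424 − 44944)(25824 − 23104)] = √[2480 × 2720] = 2597.2293
r = -1276 / 2597.2293 ≈ -0.491

-0.491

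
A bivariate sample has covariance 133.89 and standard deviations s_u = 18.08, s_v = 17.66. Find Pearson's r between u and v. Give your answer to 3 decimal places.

0.419

r = Cov(u,v) / (s_u · s_v) = 133.89 / (18.08 × 17.66)
  = 133.89 / 319.2928 ≈ 0.419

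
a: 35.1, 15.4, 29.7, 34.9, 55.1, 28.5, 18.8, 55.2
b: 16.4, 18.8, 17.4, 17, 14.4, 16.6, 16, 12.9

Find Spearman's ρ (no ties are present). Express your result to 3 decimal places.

-0.690

Rank a: 6, 1, 4, 5, 7, 3, 2, 8
Rank b: 4, 8, 7, 6, 2, 5, 3, 1
d = rank(a) − rank(b): 2, -7, -3, -1, 5, -2, -1, 7; Σd² = 142
ρ = 1 − 6Σd² / [n(n²−1)] = 1 − 6×142 / (8×63) = 1 − 852/504 ≈ -0.690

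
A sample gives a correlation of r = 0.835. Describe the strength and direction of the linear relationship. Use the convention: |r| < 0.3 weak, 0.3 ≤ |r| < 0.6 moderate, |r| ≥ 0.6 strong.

strong positive

r = 0.835 > 0 so the relationship is positive.
|r| = 0.835, which falls in the strong range.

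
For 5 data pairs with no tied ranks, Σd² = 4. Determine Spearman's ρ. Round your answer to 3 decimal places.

0.800

ρ = 1 − 6Σd² / [n(n²−1)] = 1 − 6×4 / (5×24)
  = 1 − 24/120 = 1 − 0.2000 ≈ 0.800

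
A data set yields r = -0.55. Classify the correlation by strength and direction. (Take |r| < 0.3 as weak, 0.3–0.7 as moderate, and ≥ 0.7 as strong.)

r = -0.55 < 0 so the relationship is negative.
|r| = 0.55, which falls in the moderate range.

moderate negative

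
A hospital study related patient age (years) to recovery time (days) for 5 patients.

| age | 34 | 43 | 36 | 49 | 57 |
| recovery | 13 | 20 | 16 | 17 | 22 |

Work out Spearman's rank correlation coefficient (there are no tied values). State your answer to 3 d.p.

Rank age: 1, 3, 2, 4, 5
Rank recovery: 1, 4, 2, 3, 5
d = rank(age) − rank(recovery): 0, -1, 0, 1, 0; Σd² = 2
ρ = 1 − 6Σd² / [n(n²−1)] = 1 − 6×2 / (5×24) = 1 − 12/120 ≈ 0.900

0.900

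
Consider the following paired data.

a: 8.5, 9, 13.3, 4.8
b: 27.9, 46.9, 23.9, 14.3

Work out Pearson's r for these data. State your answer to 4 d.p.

0.2804

n = 4, Σa = 35.6, Σb = 113, Σa² = 353.18, Σb² = 3753.72, Σab = 1045.76
nΣab − ΣaΣb = 4183.04 − 4022.8 = 160.24
nΣa² − (Σa)² = 1412.72 − 1267.36 = 145.36; nΣb² − (Σb)² = 15014.88 − 12769 = 2245.88
r = 160.24 / √(145.36 × 2245.88) = 160.24 / 571.3678 ≈ 0.2804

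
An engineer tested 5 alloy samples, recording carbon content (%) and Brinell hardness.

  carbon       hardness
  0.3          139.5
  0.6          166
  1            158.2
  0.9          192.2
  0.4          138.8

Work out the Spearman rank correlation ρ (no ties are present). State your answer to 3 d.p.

Rank carbon: 1, 3, 5, 4, 2
Rank hardness: 2, 4, 3, 5, 1
d = rank(carbon) − rank(hardness): -1, -1, 2, -1, 1; Σd² = 8
ρ = 1 − 6Σd² / [n(n²−1)] = 1 − 6×8 / (5×24) = 1 − 48/120 ≈ 0.600

0.600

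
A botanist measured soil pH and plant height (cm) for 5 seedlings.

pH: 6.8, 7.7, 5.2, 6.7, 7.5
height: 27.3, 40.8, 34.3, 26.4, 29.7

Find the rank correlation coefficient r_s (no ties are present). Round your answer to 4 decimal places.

0.4000

Rank pH: 3, 5, 1, 2, 4
Rank height: 2, 5, 4, 1, 3
d = rank(pH) − rank(height): 1, 0, -3, 1, 1; Σd² = 12
ρ = 1 − 6Σd² / [n(n²−1)] = 1 − 6×12 / (5×24) = 1 − 72/120 ≈ 0.4000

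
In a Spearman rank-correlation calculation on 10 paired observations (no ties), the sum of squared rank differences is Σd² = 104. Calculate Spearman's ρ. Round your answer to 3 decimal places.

ρ = 1 − 6Σd² / [n(n²−1)] = 1 − 6×104 / (10×99)
  = 1 − 624/990 = 1 − 0.6303 ≈ 0.370

0.370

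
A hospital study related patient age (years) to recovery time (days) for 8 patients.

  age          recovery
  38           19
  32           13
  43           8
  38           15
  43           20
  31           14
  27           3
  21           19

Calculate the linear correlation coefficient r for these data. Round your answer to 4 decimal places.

0.1182

n = 8, Σx = 273, Σy = 111, Σx² = 9741, Σy² = 1785, Σxy = 3826
nΣxy − ΣxΣy = 30608 − 30303 = 305
nΣx² − (Σx)² = 77928 − 74529 = 3399; nΣy² − (Σy)² = 14280 − 12321 = 1959
r = 305 / √(3399 × 1959) = 305 / 2580.4343 ≈ 0.1182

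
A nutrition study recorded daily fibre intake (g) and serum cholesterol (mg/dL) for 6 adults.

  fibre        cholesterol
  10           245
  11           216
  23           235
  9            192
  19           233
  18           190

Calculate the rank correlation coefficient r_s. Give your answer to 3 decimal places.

Rank fibre: 2, 3, 6, 1, 5, 4
Rank cholesterol: 6, 3, 5, 2, 4, 1
d = rank(fibre) − rank(cholesterol): -4, 0, 1, -1, 1, 3; Σd² = 28
ρ = 1 − 6Σd² / [n(n²−1)] = 1 − 6×28 / (6×35) = 1 − 168/210 ≈ 0.200

0.200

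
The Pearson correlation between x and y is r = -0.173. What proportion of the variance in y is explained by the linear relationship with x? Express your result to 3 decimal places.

r² = (-0.173)² = 0.030

0.030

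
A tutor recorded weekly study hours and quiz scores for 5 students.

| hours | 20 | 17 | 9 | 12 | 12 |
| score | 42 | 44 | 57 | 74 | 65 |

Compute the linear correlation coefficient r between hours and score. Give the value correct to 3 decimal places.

n = 5, Σx = 70, Σy = 282, Σx² = 1058, Σy² = 16650, Σxy = 3769
nΣxy − ΣxΣy = 18845 − 19740 = -895
nΣx² − (Σx)² = 5290 − 4900 = 390; nΣy² − (Σy)² = 83250 − 79524 = 3726
r = -895 / √(390 × 3726) = -895 / 1205.4626 ≈ -0.742

-0.742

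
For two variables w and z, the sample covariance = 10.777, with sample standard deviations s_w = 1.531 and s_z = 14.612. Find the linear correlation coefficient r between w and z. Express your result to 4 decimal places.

0.4817

r = Cov(w,z) / (s_w · s_z) = 10.777 / (1.531 × 14.612)
  = 10.777 / 22.3710 ≈ 0.4817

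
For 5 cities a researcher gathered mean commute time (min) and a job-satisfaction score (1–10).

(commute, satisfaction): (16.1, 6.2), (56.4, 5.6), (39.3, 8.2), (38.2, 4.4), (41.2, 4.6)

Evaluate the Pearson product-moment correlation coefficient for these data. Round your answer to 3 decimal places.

n = 5, Σx = 191.2, Σy = 29, Σx² = 8141.34, Σy² = 177.56, Σxy = 1095.52
nΣxy − ΣxΣy = 5477.6 − 5544.8 = -67.2
nΣx² − (Σx)² = 40706.7 − 36557.44 = 4149.26; nΣy² − (Σy)² = 887.8 − 841 = 46.8
r = -67.2 / √(4149.26 × 46.8) = -67.2 / 440.6647 ≈ -0.152

-0.152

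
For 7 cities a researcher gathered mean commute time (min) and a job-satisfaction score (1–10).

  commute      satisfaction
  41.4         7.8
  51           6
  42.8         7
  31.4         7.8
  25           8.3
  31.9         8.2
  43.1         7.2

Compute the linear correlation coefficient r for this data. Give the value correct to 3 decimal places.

-0.904

n = 7, Σx = 266.6, Σy = 52.3, Σx² = 10632.98, Σy² = 394.65, Σxy = 1952.84
nΣxy − ΣxΣy = 13669.88 − 13943.18 = -273.3
nΣx² − (Σx)² = 74430.86 − 71075.56 = 3355.3; nΣy² − (Σy)² = 2762.55 − 2735.29 = 27.26
r = -273.3 / √(3355.3 × 27.26) = -273.3 / 302.4326 ≈ -0.904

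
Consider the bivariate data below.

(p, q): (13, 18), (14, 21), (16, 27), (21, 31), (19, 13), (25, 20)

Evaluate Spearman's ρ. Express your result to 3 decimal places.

0.200

Rank p: 1, 2, 3, 5, 4, 6
Rank q: 2, 4, 5, 6, 1, 3
d = rank(p) − rank(q): -1, -2, -2, -1, 3, 3; Σd² = 28
ρ = 1 − 6Σd² / [n(n²−1)] = 1 − 6×28 / (6×35) = 1 − 168/210 ≈ 0.200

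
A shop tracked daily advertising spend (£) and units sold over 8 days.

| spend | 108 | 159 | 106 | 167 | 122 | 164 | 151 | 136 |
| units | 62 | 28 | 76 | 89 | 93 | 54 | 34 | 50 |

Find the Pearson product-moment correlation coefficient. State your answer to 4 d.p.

-0.3395

n = 8, Σx = 1113, Σy = 486, Σx² = 159147, Σy² = 33546, Σxy = 66203
nΣxy − ΣxΣy = 529624 − 540918 = -11294
nΣx² − (Σx)² = 1273176 − 1238769 = 34407; nΣy² − (Σy)² = 268368 − 236196 = 32172
r = -11294 / √(34407 × 32172) = -11294 / 33270.7380 ≈ -0.3395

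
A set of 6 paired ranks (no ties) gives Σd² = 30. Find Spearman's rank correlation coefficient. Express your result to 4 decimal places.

ρ = 1 − 6Σd² / [n(n²−1)] = 1 − 6×30 / (6×35)
  = 1 − 180/210 = 1 − 0.85714 ≈ 0.1429

0.1429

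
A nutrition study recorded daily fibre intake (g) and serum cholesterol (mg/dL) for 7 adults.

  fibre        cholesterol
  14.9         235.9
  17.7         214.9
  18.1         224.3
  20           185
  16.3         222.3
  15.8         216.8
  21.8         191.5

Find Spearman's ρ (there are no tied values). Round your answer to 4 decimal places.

-0.7143

Rank fibre: 1, 4, 5, 6, 3, 2, 7
Rank cholesterol: 7, 3, 6, 1, 5, 4, 2
d = rank(fibre) − rank(cholesterol): -6, 1, -1, 5, -2, -2, 5; Σd² = 96
ρ = 1 − 6Σd² / [n(n²−1)] = 1 − 6×96 / (7×48) = 1 − 576/336 ≈ -0.7143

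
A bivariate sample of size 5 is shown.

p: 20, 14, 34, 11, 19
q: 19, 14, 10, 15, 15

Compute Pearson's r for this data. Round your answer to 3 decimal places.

n = 5, Σp = 98, Σq = 73, Σp² = 2234, Σq² = 1107, Σpq = 1366
nΣpq − ΣpΣq = 6830 − 7154 = -324
nΣp² − (Σp)² = 11170 − 9604 = 1566; nΣq² − (Σq)² = 5535 − 5329 = 206
r = -324 / √(1566 × 206) = -324 / 567.9754 ≈ -0.570

-0.570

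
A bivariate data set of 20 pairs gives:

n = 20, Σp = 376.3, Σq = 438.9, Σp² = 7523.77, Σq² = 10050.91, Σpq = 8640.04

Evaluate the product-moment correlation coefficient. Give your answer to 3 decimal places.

r = (nΣpq − ΣpΣq) / √[(nΣp² − (Σp)²)(nΣq² − (Σq)²)]
Numerator: 20×8640.04 − 376.3×438.9 = 7642.73
Denominator: √[(150475.4 − 141601.69)(201018.2 − 192633.21)] = √[8873.71 × 8384.99] = 8625.8895
r = 7642.73 / 8625.8895 ≈ 0.886

0.886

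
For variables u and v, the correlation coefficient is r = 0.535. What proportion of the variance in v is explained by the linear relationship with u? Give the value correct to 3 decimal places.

r² = (0.535)² = 0.286

0.286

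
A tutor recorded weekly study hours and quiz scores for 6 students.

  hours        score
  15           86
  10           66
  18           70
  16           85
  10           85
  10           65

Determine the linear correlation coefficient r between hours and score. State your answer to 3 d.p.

0.288

n = 6, Σx = 79, Σy = 457, Σx² = 1105, Σy² = 35327, Σxy = 6070
nΣxy − ΣxΣy = 36420 − 36103 = 317
nΣx² − (Σx)² = 6630 − 6241 = 389; nΣy² − (Σy)² = 211962 − 208849 = 3113
r = 317 / √(389 × 3113) = 317 / 1100.4349 ≈ 0.288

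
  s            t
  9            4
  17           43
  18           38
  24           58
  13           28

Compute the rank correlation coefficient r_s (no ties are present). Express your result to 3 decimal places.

Rank s: 1, 3, 4, 5, 2
Rank t: 1, 4, 3, 5, 2
d = rank(s) − rank(t): 0, -1, 1, 0, 0; Σd² = 2
ρ = 1 − 6Σd² / [n(n²−1)] = 1 − 6×2 / (5×24) = 1 − 12/120 ≈ 0.900

0.900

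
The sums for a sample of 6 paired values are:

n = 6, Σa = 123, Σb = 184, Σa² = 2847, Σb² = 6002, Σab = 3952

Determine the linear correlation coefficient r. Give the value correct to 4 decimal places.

r = (nΣab − ΣaΣb) / √[(nΣa² − (Σa)²)(nΣb² − (Σb)²)]
Numerator: 6×3952 − 123×184 = 1080
Denominator: √[(17082 − 15129)(36012 − 33856)] = √[1953 × 2156] = 2051.9912
r = 1080 / 2051.9912 ≈ 0.5263

0.5263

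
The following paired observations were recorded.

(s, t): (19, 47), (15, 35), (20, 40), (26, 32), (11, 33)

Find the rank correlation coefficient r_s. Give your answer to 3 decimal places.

-0.100

Rank s: 3, 2, 4, 5, 1
Rank t: 5, 3, 4, 1, 2
d = rank(s) − rank(t): -2, -1, 0, 4, -1; Σd² = 22
ρ = 1 − 6Σd² / [n(n²−1)] = 1 − 6×22 / (5×24) = 1 − 132/120 ≈ -0.100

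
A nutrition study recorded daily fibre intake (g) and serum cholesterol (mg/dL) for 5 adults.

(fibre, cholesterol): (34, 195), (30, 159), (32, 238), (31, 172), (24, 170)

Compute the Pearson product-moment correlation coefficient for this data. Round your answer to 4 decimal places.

0.4662

n = 5, Σx = 151, Σy = 934, Σx² = 4617, Σy² = 178434, Σxy = 28428
nΣxy − ΣxΣy = 142140 − 141034 = 1106
nΣx² − (Σx)² = 23085 − 22801 = 284; nΣy² − (Σy)² = 892170 − 872356 = 19814
r = 1106 / √(284 × 19814) = 1106 / 2372.1669 ≈ 0.4662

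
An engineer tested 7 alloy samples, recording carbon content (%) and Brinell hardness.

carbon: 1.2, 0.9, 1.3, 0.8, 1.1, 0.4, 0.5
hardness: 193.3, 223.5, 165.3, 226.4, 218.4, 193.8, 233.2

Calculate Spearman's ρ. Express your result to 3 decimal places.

Rank carbon: 6, 4, 7, 3, 5, 1, 2
Rank hardness: 2, 5, 1, 6, 4, 3, 7
d = rank(carbon) − rank(hardness): 4, -1, 6, -3, 1, -2, -5; Σd² = 92
ρ = 1 − 6Σd² / [n(n²−1)] = 1 − 6×92 / (7×48) = 1 − 552/336 ≈ -0.643

-0.643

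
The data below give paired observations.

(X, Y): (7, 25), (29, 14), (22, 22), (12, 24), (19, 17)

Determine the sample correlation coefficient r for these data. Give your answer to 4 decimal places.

-0.8609

n = 5, ΣX = 89, ΣY = 102, ΣX² = 1879, ΣY² = 2170, ΣXY = 1676
nΣXY − ΣXΣY = 8380 − 9078 = -698
nΣX² − (ΣX)² = 9395 − 7921 = 1474; nΣY² − (ΣY)² = 10850 − 10404 = 446
r = -698 / √(1474 × 446) = -698 / 810.8045 ≈ -0.8609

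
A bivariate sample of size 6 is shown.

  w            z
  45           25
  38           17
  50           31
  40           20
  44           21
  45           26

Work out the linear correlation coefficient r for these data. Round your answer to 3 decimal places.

n = 6, Σw = 262, Σz = 140, Σw² = 11530, Σz² = 3392, Σwz = 6215
nΣwz − ΣwΣz = 37290 − 36680 = 610
nΣw² − (Σw)² = 69180 − 68644 = 536; nΣz² − (Σz)² = 20352 − 19600 = 752
r = 610 / √(536 × 752) = 610 / 634.8795 ≈ 0.961

0.961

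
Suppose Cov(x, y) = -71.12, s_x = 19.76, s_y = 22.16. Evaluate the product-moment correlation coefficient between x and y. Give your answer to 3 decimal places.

r = Cov(x,y) / (s_x · s_y) = -71.12 / (19.76 × 22.16)
  = -71.12 / 437.8816 ≈ -0.162

-0.162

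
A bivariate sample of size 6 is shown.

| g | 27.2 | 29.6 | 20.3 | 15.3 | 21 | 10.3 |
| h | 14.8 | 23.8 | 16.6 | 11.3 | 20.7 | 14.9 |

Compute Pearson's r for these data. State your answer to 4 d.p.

n = 6, Σg = 123.7, Σh = 102.1, Σg² = 2809.27, Σh² = 1839.23, Σgh = 2205.08
nΣgh − ΣgΣh = 13230.48 − 12629.77 = 600.71
nΣg² − (Σg)² = 16855.62 − 15301.69 = 1553.93; nΣh² − (Σh)² = 11035.38 − 10424.41 = 610.97
r = 600.71 / √(1553.93 × 610.97) = 600.71 / 974.3740 ≈ 0.6165

0.6165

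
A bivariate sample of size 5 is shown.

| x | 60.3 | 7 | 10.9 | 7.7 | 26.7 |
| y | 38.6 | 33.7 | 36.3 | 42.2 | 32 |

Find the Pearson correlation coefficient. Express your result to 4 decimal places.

0.0599

n = 5, Σx = 112.6, Σy = 182.8, Σx² = 4576.08, Σy² = 6748.18, Σxy = 4138.49
nΣxy − ΣxΣy = 20692.45 − 20583.28 = 109.17
nΣx² − (Σx)² = 22880.4 − 12678.76 = 10201.64; nΣy² − (Σy)² = 33740.9 − 33415.84 = 325.06
r = 109.17 / √(10201.64 × 325.06) = 109.17 / 1821.0286 ≈ 0.0599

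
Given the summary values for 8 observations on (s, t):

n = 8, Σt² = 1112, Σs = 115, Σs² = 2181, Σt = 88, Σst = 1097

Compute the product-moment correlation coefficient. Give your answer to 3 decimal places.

-0.609

r = (nΣst − ΣsΣt) / √[(nΣs² − (Σs)²)(nΣt² − (Σt)²)]
Numerator: 8×1097 − 115×88 = -1344
Denominator: √[(17448 − 13225)(8896 − 7744)] = √[4223 × 1152] = 2205.6509
r = -1344 / 2205.6509 ≈ -0.609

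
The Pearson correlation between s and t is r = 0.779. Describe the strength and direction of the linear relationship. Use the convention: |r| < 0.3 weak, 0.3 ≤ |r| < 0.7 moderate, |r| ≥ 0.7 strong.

r = 0.779 > 0 so the relationship is positive.
|r| = 0.779, which falls in the strong range.

strong positive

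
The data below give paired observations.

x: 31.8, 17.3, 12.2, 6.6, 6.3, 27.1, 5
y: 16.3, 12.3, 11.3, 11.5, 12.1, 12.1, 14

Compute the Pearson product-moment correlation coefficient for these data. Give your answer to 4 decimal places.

n = 7, Σx = 106.3, Σy = 89.6, Σx² = 2302.03, Σy² = 1165.74, Σxy = 1419.03
nΣxy − ΣxΣy = 9933.21 − 9524.48 = 408.73
nΣx² − (Σx)² = 16114.21 − 11299.69 = 4814.52; nΣy² − (Σy)² = 8160.18 − 8028.16 = 132.02
r = 408.73 / √(4814.52 × 132.02) = 408.73 / 797.2534 ≈ 0.5127

0.5127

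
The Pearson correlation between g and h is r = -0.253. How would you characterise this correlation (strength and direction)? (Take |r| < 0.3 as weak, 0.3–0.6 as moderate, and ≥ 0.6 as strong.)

weak negative

r = -0.253 < 0 so the relationship is negative.
|r| = 0.253, which falls in the weak range.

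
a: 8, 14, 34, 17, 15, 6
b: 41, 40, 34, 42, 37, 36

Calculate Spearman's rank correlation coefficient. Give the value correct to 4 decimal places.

Rank a: 2, 3, 6, 5, 4, 1
Rank b: 5, 4, 1, 6, 3, 2
d = rank(a) − rank(b): -3, -1, 5, -1, 1, -1; Σd² = 38
ρ = 1 − 6Σd² / [n(n²−1)] = 1 − 6×38 / (6×35) = 1 − 228/210 ≈ -0.0857

-0.0857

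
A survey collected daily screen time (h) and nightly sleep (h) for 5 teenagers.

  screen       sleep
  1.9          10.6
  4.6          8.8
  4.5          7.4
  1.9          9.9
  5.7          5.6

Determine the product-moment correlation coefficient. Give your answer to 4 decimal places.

-0.9177

n = 5, Σx = 18.6, Σy = 42.3, Σx² = 81.12, Σy² = 373.93, Σxy = 144.65
nΣxy − ΣxΣy = 723.25 − 786.78 = -63.53
nΣx² − (Σx)² = 405.6 − 345.96 = 59.64; nΣy² − (Σy)² = 1869.65 − 1789.29 = 80.36
r = -63.53 / √(59.64 × 80.36) = -63.53 / 69.2291 ≈ -0.9177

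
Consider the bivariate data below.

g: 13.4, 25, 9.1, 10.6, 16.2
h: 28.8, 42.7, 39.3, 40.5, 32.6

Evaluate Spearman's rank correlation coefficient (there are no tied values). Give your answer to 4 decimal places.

Rank g: 3, 5, 1, 2, 4
Rank h: 1, 5, 3, 4, 2
d = rank(g) − rank(h): 2, 0, -2, -2, 2; Σd² = 16
ρ = 1 − 6Σd² / [n(n²−1)] = 1 − 6×16 / (5×24) = 1 − 96/120 ≈ 0.2000

0.2000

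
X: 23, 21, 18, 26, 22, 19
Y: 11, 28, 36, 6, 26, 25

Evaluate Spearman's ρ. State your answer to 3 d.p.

-0.829

Rank X: 5, 3, 1, 6, 4, 2
Rank Y: 2, 5, 6, 1, 4, 3
d = rank(X) − rank(Y): 3, -2, -5, 5, 0, -1; Σd² = 64
ρ = 1 − 6Σd² / [n(n²−1)] = 1 − 6×64 / (6×35) = 1 − 384/210 ≈ -0.829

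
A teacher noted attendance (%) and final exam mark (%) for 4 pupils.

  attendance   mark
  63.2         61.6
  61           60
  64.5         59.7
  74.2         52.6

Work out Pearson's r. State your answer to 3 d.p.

-0.948

n = 4, Σx = 262.9, Σy = 233.9, Σx² = 17381.13, Σy² = 13725.41, Σxy = 15306.69
nΣxy − ΣxΣy = 61226.76 − 61492.31 = -265.55
nΣx² − (Σx)² = 69524.52 − 69116.41 = 408.11; nΣy² − (Σy)² = 54901.64 − 54709.21 = 192.43
r = -265.55 / √(408.11 × 192.43) = -265.55 / 280.2367 ≈ -0.948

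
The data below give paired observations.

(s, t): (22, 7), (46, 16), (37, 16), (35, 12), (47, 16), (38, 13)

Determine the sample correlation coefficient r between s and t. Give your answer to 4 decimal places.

n = 6, Σs = 225, Σt = 80, Σs² = 8847, Σt² = 1130, Σst = 3148
nΣst − ΣsΣt = 18888 − 18000 = 888
nΣs² − (Σs)² = 53082 − 50625 = 2457; nΣt² − (Σt)² = 6780 − 6400 = 380
r = 888 / √(2457 × 380) = 888 / 966.2608 ≈ 0.9190

0.9190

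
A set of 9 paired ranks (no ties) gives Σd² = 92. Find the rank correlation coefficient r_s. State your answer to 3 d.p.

ρ = 1 − 6Σd² / [n(n²−1)] = 1 − 6×92 / (9×80)
  = 1 − 552/720 = 1 − 0.7667 ≈ 0.233

0.233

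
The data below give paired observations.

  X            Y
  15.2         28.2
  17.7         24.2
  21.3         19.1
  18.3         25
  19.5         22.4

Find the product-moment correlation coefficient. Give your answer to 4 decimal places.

-0.9795

n = 5, ΣX = 92, ΣY = 118.9, ΣX² = 1713.16, ΣY² = 2872.45, ΣXY = 2158.11
nΣXY − ΣXΣY = 10790.55 − 10938.8 = -148.25
nΣX² − (ΣX)² = 8565.8 − 8464 = 101.8; nΣY² − (ΣY)² = 14362.25 − 14137.21 = 225.04
r = -148.25 / √(101.8 × 225.04) = -148.25 / 151.3574 ≈ -0.9795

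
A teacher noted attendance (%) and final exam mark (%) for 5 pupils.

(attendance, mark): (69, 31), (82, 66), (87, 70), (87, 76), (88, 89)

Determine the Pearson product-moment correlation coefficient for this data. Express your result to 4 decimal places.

n = 5, Σx = 413, Σy = 332, Σx² = 34367, Σy² = 23914, Σxy = 28085
nΣxy − ΣxΣy = 140425 − 137116 = 3309
nΣx² − (Σx)² = 171835 − 170569 = 1266; nΣy² − (Σy)² = 119570 − 110224 = 9346
r = 3309 / √(1266 × 9346) = 3309 / 3439.7727 ≈ 0.9620

0.9620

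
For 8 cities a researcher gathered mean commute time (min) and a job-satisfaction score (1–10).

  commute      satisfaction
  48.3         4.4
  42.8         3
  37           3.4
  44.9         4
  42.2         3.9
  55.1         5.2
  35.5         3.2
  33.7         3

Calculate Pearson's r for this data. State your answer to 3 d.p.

0.904

n = 8, Σx = 339.5, Σy = 30.1, Σx² = 14762.53, Σy² = 117.41, Σxy = 1312.12
nΣxy − ΣxΣy = 10496.96 − 10218.95 = 278.01
nΣx² − (Σx)² = 118100.24 − 115260.25 = 2839.99; nΣy² − (Σy)² = 939.28 − 906.01 = 33.27
r = 278.01 / √(2839.99 × 33.27) = 278.01 / 307.3865 ≈ 0.904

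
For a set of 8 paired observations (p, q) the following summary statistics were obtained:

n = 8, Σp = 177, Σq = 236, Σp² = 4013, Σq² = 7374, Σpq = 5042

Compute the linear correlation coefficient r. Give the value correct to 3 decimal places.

r = (nΣpq − ΣpΣq) / √[(nΣp² − (Σp)²)(nΣq² − (Σq)²)]
Numerator: 8×5042 − 177×236 = -1436
Denominator: √[(32104 − 31329)(58992 − 55696)] = √[775 × 3296] = 1598.2490
r = -1436 / 1598.2490 ≈ -0.898

-0.898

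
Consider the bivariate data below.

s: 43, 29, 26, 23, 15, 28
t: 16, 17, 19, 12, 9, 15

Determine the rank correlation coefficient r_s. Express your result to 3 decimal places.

0.600

Rank s: 6, 5, 3, 2, 1, 4
Rank t: 4, 5, 6, 2, 1, 3
d = rank(s) − rank(t): 2, 0, -3, 0, 0, 1; Σd² = 14
ρ = 1 − 6Σd² / [n(n²−1)] = 1 − 6×14 / (6×35) = 1 − 84/210 ≈ 0.600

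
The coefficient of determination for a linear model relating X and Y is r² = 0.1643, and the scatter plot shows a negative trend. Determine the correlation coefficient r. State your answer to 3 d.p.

-0.405

|r| = √0.1643 = 0.405
The association is negative, so r = −0.405.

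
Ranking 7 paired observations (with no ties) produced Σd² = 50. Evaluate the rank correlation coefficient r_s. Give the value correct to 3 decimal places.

0.107

ρ = 1 − 6Σd² / [n(n²−1)] = 1 − 6×50 / (7×48)
  = 1 − 300/336 = 1 − 0.8929 ≈ 0.107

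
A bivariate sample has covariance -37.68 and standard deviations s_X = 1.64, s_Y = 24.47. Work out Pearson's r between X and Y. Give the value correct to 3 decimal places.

-0.939

r = Cov(X,Y) / (s_X · s_Y) = -37.68 / (1.64 × 24.47)
  = -37.68 / 40.1308 ≈ -0.939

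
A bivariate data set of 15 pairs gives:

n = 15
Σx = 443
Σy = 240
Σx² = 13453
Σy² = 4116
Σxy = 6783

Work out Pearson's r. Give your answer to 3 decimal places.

-0.955

r = (nΣxy − ΣxΣy) / √[(nΣx² − (Σx)²)(nΣy² − (Σy)²)]
Numerator: 15×6783 − 443×240 = -4575
Denominator: √[(201795 − 196249)(61740 − 57600)] = √[5546 × 4140] = 4791.7053
r = -4575 / 4791.7053 ≈ -0.955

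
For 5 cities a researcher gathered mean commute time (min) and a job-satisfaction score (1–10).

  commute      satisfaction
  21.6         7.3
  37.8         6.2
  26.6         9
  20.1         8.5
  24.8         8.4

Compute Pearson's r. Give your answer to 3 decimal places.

-0.664

n = 5, Σx = 130.9, Σy = 39.4, Σx² = 3622.01, Σy² = 315.54, Σxy = 1010.61
nΣxy − ΣxΣy = 5053.05 − 5157.46 = -104.41
nΣx² − (Σx)² = 18110.05 − 17134.81 = 975.24; nΣy² − (Σy)² = 1577.7 − 1552.36 = 25.34
r = -104.41 / √(975.24 × 25.34) = -104.41 / 157.2024 ≈ -0.664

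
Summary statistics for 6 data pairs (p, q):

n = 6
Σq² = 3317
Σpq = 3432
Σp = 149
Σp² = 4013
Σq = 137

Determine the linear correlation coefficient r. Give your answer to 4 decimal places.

0.1227

r = (nΣpq − ΣpΣq) / √[(nΣp² − (Σp)²)(nΣq² − (Σq)²)]
Numerator: 6×3432 − 149×137 = 179
Denominator: √[(24078 − 22201)(19902 − 18769)] = √[1877 × 1133] = 1458.3007
r = 179 / 1458.3007 ≈ 0.1227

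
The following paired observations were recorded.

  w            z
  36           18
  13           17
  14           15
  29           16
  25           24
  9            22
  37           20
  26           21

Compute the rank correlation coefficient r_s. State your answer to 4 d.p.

Rank w: 7, 2, 3, 6, 4, 1, 8, 5
Rank z: 4, 3, 1, 2, 8, 7, 5, 6
d = rank(w) − rank(z): 3, -1, 2, 4, -4, -6, 3, -1; Σd² = 92
ρ = 1 − 6Σd² / [n(n²−1)] = 1 − 6×92 / (8×63) = 1 − 552/504 ≈ -0.0952

-0.0952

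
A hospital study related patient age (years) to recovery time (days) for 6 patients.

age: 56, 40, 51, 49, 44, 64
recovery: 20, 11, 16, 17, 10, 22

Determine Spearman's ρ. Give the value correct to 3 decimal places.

Rank age: 5, 1, 4, 3, 2, 6
Rank recovery: 5, 2, 3, 4, 1, 6
d = rank(age) − rank(recovery): 0, -1, 1, -1, 1, 0; Σd² = 4
ρ = 1 − 6Σd² / [n(n²−1)] = 1 − 6×4 / (6×35) = 1 − 24/210 ≈ 0.886

0.886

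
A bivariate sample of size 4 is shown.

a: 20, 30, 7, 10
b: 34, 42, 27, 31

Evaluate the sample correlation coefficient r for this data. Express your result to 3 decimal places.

n = 4, Σa = 67, Σb = 134, Σa² = 1449, Σb² = 4610, Σab = 2439
nΣab − ΣaΣb = 9756 − 8978 = 778
nΣa² − (Σa)² = 5796 − 4489 = 1307; nΣb² − (Σb)² = 18440 − 17956 = 484
r = 778 / √(1307 × 484) = 778 / 795.3540 ≈ 0.978

0.978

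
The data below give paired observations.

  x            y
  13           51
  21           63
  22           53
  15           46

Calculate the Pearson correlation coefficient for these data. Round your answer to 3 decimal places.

0.647

n = 4, Σx = 71, Σy = 213, Σx² = 1319, Σy² = 11495, Σxy = 3842
nΣxy − ΣxΣy = 15368 − 15123 = 245
nΣx² − (Σx)² = 5276 − 5041 = 235; nΣy² − (Σy)² = 45980 − 45369 = 611
r = 245 / √(235 × 611) = 245 / 378.9261 ≈ 0.647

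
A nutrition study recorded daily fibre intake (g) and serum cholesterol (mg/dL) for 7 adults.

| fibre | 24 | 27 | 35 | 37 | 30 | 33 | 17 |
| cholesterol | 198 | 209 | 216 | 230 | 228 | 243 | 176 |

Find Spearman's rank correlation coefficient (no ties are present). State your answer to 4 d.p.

Rank fibre: 2, 3, 6, 7, 4, 5, 1
Rank cholesterol: 2, 3, 4, 6, 5, 7, 1
d = rank(fibre) − rank(cholesterol): 0, 0, 2, 1, -1, -2, 0; Σd² = 10
ρ = 1 − 6Σd² / [n(n²−1)] = 1 − 6×10 / (7×48) = 1 − 60/336 ≈ 0.8214

0.8214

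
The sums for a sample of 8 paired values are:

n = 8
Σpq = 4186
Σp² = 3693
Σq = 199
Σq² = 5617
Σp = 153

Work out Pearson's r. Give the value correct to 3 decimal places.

r = (nΣpq − ΣpΣq) / √[(nΣp² − (Σp)²)(nΣq² − (Σq)²)]
Numerator: 8×4186 − 153×199 = 3041
Denominator: √[(29544 − 23409)(44936 − 39601)] = √[6135 × 5335] = 5721.0336
r = 3041 / 5721.0336 ≈ 0.532

0.532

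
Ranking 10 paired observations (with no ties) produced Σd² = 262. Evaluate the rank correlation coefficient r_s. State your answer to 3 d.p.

-0.588

ρ = 1 − 6Σd² / [n(n²−1)] = 1 − 6×262 / (10×99)
  = 1 − 1572/990 = 1 − 1.5879 ≈ -0.588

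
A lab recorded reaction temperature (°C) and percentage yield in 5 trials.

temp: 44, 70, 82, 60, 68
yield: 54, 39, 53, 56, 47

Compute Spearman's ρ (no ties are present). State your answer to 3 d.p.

-0.600

Rank temp: 1, 4, 5, 2, 3
Rank yield: 4, 1, 3, 5, 2
d = rank(temp) − rank(yield): -3, 3, 2, -3, 1; Σd² = 32
ρ = 1 − 6Σd² / [n(n²−1)] = 1 − 6×32 / (5×24) = 1 − 192/120 ≈ -0.600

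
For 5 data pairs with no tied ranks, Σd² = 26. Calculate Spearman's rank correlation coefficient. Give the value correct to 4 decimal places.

-0.3000

ρ = 1 − 6Σd² / [n(n²−1)] = 1 − 6×26 / (5×24)
  = 1 − 156/120 = 1 − 1.30000 ≈ -0.3000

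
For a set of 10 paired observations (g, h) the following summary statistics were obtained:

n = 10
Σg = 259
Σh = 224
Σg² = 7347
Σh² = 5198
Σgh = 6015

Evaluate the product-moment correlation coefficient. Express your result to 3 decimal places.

r = (nΣgh − ΣgΣh) / √[(nΣg² − (Σg)²)(nΣh² − (Σh)²)]
Numerator: 10×6015 − 259×224 = 2134
Denominator: √[(73470 − 67081)(51980 − 50176)] = √[6389 × 1804] = 3394.9604
r = 2134 / 3394.9604 ≈ 0.629

0.629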